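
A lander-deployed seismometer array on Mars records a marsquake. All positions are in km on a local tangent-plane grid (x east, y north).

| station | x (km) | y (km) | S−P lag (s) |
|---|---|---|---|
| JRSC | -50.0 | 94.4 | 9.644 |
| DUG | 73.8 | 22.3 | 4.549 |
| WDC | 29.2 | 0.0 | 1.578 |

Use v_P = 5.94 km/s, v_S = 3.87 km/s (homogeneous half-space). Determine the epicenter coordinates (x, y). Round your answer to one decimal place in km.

Distance from S−P lag: d = Δt · v_P v_S / (v_P − v_S) = Δt · (5.94·3.87)/(5.94−3.87) ≈ 11.1052·Δt.
So d_JRSC = 107.10, d_DUG = 50.52, d_WDC = 17.52 km.
Circle about each station: (x + 50.0)² + (y − 94.4)² = 107.10²; (x − 73.8)² + (y − 22.3)² = 50.52²; (x − 29.2)² + y² = 17.52².
Subtracting pairs of circle equations eliminates x²+y² and gives linear equations (the radical axes):
247.6 x − 144.2 y = 3450.51
158.4 x − 188.8 y = 604.74
Solving the 2×2 system: x ≈ 23.6, y ≈ 16.6 km.
Check against JRSC (with the unrounded x, y): √((x + 50.0)²+(y − 94.4)²) = 107.10 ≈ 107.10 km. ✓

23.6 km east, 16.6 km north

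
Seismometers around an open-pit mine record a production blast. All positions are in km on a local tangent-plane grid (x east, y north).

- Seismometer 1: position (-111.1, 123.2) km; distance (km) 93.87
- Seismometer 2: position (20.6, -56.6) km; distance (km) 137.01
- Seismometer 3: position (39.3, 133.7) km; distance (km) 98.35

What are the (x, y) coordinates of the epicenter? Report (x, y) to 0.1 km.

Circle about each station: (x + 111.1)² + (y − 123.2)² = 93.87²; (x − 20.6)² + (y + 56.6)² = 137.01²; (x − 39.3)² + (y − 133.7)² = 98.35².
Subtracting the Seismometer 1 equation from the Seismometer 2 and Seismometer 3 equations removes the quadratic terms:
263.4 x − 359.6 y = -33853.69
300.8 x + 21.0 y = -8962.42
Solving the 2×2 system: x ≈ -34.6, y ≈ 68.8 km.

-34.6 km east, 68.8 km north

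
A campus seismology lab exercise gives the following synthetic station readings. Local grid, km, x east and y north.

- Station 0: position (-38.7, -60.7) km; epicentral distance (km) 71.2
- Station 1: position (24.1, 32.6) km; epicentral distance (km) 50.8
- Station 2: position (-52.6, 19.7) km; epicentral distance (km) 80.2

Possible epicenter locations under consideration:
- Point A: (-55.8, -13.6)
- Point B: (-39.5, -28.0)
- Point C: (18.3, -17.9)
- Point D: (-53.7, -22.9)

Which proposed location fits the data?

Point C

For each candidate, compare |candidate − station| to the reported distance:
Point A: residuals Station 0 21.1, Station 1 41.5, Station 2 46.7 → max 46.7 km
Point B: residuals Station 0 38.5, Station 1 37.0, Station 2 30.7 → max 38.5 km
Point C: residuals Station 0 0.1, Station 1 0.0, Station 2 0.1 → max 0.1 km
Point D: residuals Station 0 30.5, Station 1 44.8, Station 2 37.6 → max 44.8 km
Only Point C has all residuals ≈ 0.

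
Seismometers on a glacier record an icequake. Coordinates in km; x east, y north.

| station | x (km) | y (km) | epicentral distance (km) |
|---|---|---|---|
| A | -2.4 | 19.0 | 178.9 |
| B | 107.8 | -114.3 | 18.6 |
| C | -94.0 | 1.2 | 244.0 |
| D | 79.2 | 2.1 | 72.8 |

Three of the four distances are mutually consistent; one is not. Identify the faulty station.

Solve using three stations at a time. Using A, B, C (subtract circle equations pairwise → linear system) gives (x, y) ≈ (124.8, -106.8).
Distances from that point to each station vs reported:
  A: calculated 178.9 vs reported 178.9 → residual 0.0 km
  B: calculated 18.6 vs reported 18.6 → residual 0.0 km
  C: calculated 244.0 vs reported 244.0 → residual 0.0 km
  D: calculated 118.1 vs reported 72.8 → residual 45.3 km
A, B, C are mutually consistent (residuals ≈ 0); D is off by 45.3 km.

D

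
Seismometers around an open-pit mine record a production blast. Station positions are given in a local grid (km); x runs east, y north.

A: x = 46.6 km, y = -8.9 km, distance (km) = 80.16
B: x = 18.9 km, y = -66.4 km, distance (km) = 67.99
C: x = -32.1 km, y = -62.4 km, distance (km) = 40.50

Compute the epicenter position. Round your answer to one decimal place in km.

-32.5 km east, -21.9 km north

Circle about each station: (x − 46.6)² + (y + 8.9)² = 80.16²; (x − 18.9)² + (y + 66.4)² = 67.99²; (x + 32.1)² + (y + 62.4)² = 40.50².
Subtracting the A equation from the B and C equations removes the quadratic terms:
-55.4 x − 115.0 y = 4318.39
-157.4 x − 107.0 y = 7458.78
Solving the 2×2 system: x ≈ -32.5, y ≈ -21.9 km.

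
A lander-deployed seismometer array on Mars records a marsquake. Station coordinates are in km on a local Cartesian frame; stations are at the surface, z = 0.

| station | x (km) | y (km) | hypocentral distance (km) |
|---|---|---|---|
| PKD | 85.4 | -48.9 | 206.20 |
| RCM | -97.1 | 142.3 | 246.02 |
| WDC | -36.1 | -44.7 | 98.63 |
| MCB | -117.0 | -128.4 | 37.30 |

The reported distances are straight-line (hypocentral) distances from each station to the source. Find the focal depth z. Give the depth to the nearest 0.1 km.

Each station gives a sphere (x−x_i)² + (y−y_i)² + z² = d_i² (stations at z=0).
Subtracting the PKD sphere from RCM and WDC: z² cancels, leaving linear equations in x and y:
-365.0 x + 382.4 y = 1985.93
-243.0 x + 8.4 y = 26407.49
Solving: x ≈ -112.195, y ≈ -101.897 km (keep extra digits for the depth step; rounded: -112.2, -101.9).
Then from the PKD sphere: z² = 206.20² − (x − 85.4)² − (y + 48.9)² with x = -112.195, y = -101.897, so z ≈ 25.806 ≈ 25.8 km.

z ≈ 25.8 km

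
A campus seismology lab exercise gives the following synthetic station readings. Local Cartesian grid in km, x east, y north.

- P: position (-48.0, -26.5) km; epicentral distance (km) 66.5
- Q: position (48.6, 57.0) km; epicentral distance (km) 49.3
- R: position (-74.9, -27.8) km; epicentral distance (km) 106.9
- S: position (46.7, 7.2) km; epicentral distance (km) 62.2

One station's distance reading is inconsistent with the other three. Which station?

Solve using three stations at a time. Using Q, R, S (subtract circle equations pairwise → linear system) gives (x, y) ≈ (0.1, 48.4).
Distances from that point to each station vs reported:
  P: calculated 89.0 vs reported 66.5 → residual 22.5 km
  Q: calculated 49.3 vs reported 49.3 → residual 0.0 km
  R: calculated 106.9 vs reported 106.9 → residual 0.0 km
  S: calculated 62.2 vs reported 62.2 → residual 0.0 km
Q, R, S are mutually consistent (residuals ≈ 0); P is off by 22.5 km.

P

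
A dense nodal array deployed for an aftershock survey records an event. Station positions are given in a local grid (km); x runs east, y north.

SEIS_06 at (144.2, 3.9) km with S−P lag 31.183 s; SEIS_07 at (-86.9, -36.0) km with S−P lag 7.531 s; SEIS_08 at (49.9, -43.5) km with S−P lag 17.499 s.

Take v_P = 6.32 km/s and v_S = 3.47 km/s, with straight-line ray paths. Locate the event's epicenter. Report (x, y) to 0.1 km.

Distance from S−P lag: d = Δt · v_P v_S / (v_P − v_S) = Δt · (6.32·3.47)/(6.32−3.47) ≈ 7.6949·Δt.
So d_SEIS_06 = 239.95, d_SEIS_07 = 57.95, d_SEIS_08 = 134.65 km.
Circle about each station: (x − 144.2)² + (y − 3.9)² = 239.95²; (x + 86.9)² + (y + 36.0)² = 57.95²; (x − 49.9)² + (y + 43.5)² = 134.65².
Subtracting the SEIS_06 equation from the SEIS_07 and SEIS_08 equations removes the quadratic terms:
-462.2 x − 79.8 y = 42256.56
-188.6 x − 94.8 y = 23018.79
Solving the 2×2 system: x ≈ -75.4, y ≈ -92.8 km.
Check against SEIS_06 (with the unrounded x, y): √((x − 144.2)²+(y − 3.9)²) = 239.95 ≈ 239.95 km. ✓

(-75.4, -92.8)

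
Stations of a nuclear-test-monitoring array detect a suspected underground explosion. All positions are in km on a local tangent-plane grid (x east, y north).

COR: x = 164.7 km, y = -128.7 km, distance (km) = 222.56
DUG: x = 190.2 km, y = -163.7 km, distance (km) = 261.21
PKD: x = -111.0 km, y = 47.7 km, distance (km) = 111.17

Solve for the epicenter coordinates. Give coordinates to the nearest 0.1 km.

Circle about each station: (x − 164.7)² + (y + 128.7)² = 222.56²; (x − 190.2)² + (y + 163.7)² = 261.21²; (x + 111.0)² + (y − 47.7)² = 111.17².
Subtracting pairs of circle equations eliminates x²+y² and gives linear equations (the radical axes):
51.0 x − 70.0 y = 586.24
-551.4 x + 352.8 y = 8080.69
Solving the 2×2 system: x ≈ -37.5, y ≈ -35.7 km.

(-37.5, -35.7)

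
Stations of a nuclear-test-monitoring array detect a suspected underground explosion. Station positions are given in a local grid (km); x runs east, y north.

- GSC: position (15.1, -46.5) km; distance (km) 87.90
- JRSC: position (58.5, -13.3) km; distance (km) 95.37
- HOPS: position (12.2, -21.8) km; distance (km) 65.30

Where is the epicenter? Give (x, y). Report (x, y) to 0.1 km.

x ≈ -25.8 km, y ≈ 31.3 km

Circle about each station: (x − 15.1)² + (y + 46.5)² = 87.90²; (x − 58.5)² + (y + 13.3)² = 95.37²; (x − 12.2)² + (y + 21.8)² = 65.30².
Subtracting pairs of circle equations eliminates x²+y² and gives linear equations (the radical axes):
86.8 x + 66.4 y = -160.15
-5.8 x + 49.4 y = 1696.14
Solving the 2×2 system: x ≈ -25.8, y ≈ 31.3 km.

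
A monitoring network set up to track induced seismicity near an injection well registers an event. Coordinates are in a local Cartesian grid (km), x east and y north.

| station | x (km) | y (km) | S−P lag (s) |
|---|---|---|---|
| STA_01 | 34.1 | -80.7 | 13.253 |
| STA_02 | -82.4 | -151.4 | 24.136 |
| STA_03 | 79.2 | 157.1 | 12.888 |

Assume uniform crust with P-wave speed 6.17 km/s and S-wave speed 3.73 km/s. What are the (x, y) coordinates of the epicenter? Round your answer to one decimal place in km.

Distance from S−P lag: d = Δt · v_P v_S / (v_P − v_S) = Δt · (6.17·3.73)/(6.17−3.73) ≈ 9.4320·Δt.
So d_STA_01 = 125.00, d_STA_02 = 227.65, d_STA_03 = 121.56 km.
Circle about each station: (x − 34.1)² + (y + 80.7)² = 125.00²; (x + 82.4)² + (y + 151.4)² = 227.65²; (x − 79.2)² + (y − 157.1)² = 121.56².
Subtracting pairs of circle equations eliminates x²+y² and gives linear equations (the radical axes):
-233.0 x − 141.4 y = -14163.10
90.2 x + 475.6 y = 24125.92
Solving the 2×2 system: x ≈ 33.9, y ≈ 44.3 km.
Check against STA_01 (with the unrounded x, y): √((x − 34.1)²+(y + 80.7)²) = 125.00 ≈ 125.00 km. ✓

33.9 km east, 44.3 km north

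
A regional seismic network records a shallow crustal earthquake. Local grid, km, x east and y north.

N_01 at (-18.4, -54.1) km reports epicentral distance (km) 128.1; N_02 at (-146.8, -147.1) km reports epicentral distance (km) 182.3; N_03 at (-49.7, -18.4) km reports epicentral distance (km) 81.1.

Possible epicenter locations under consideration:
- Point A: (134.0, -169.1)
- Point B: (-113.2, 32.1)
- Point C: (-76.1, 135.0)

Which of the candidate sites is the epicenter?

Point B

For each candidate, compare |candidate − station| to the reported distance:
Point A: residuals N_01 62.8, N_02 99.4, N_03 156.5 → max 156.5 km
Point B: residuals N_01 0.0, N_02 0.0, N_03 0.0 → max 0.0 km
Point C: residuals N_01 69.6, N_02 108.5, N_03 74.6 → max 108.5 km
Only Point B has all residuals ≈ 0.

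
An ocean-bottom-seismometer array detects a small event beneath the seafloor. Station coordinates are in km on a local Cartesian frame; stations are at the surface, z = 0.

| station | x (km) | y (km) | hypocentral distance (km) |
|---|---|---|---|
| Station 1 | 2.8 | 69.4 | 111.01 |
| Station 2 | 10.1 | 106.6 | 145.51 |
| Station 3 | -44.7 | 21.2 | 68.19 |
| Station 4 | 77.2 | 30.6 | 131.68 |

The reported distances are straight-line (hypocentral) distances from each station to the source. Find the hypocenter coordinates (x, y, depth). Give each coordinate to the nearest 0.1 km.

Each station gives a sphere (x−x_i)² + (y−y_i)² + z² = d_i² (stations at z=0).
Subtracting the Station 1 sphere from Station 2 and Station 3: z² cancels, leaving linear equations in x and y:
14.6 x + 74.4 y = -2208.57
-95.0 x − 96.4 y = 5296.67
Solving: x ≈ -32.005, y ≈ -23.405 km (keep extra digits for the depth step; rounded: -32.0, -23.4).
Then from the Station 1 sphere: z² = 111.01² − (x − 2.8)² − (y − 69.4)² with x = -32.005, y = -23.405, so z ≈ 49.991 ≈ 50.0 km.

(-32.0, -23.4, 50.0)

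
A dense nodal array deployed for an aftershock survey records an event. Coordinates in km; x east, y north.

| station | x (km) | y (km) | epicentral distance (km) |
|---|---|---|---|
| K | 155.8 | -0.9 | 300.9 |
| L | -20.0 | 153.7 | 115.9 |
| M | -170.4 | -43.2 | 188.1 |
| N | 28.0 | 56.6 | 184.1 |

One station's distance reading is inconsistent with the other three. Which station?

K

Solve using three stations at a time. Using L, M, N (subtract circle equations pairwise → linear system) gives (x, y) ≈ (-135.3, 141.6).
Distances from that point to each station vs reported:
  K: calculated 324.1 vs reported 300.9 → residual 23.2 km
  L: calculated 116.0 vs reported 115.9 → residual 0.1 km
  M: calculated 188.1 vs reported 188.1 → residual 0.0 km
  N: calculated 184.1 vs reported 184.1 → residual 0.0 km
L, M, N are mutually consistent (residuals ≈ 0); K is off by 23.2 km.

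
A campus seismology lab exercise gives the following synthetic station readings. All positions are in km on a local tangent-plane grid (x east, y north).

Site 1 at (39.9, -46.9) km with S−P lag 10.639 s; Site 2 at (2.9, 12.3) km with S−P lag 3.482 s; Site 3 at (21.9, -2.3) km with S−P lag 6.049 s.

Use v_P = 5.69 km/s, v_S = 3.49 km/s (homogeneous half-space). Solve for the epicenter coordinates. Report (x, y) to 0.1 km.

Distance from S−P lag: d = Δt · v_P v_S / (v_P − v_S) = Δt · (5.69·3.49)/(5.69−3.49) ≈ 9.0264·Δt.
So d_Site 1 = 96.03, d_Site 2 = 31.43, d_Site 3 = 54.60 km.
Circle about each station: (x − 39.9)² + (y + 46.9)² = 96.03²; (x − 2.9)² + (y − 12.3)² = 31.43²; (x − 21.9)² + (y + 2.3)² = 54.60².
Subtracting pairs of circle equations eliminates x²+y² and gives linear equations (the radical axes):
-74.0 x + 118.4 y = 4602.00
-36.0 x + 89.2 y = 2933.88
Solving the 2×2 system: x ≈ -27.0, y ≈ 22.0 km.

(-27.0, 22.0)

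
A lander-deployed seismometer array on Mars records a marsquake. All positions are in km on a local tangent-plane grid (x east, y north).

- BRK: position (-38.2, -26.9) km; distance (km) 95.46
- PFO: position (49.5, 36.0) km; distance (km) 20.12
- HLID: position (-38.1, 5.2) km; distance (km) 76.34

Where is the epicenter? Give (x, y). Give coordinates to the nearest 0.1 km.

x ≈ 29.8 km, y ≈ 40.1 km

Circle about each station: (x + 38.2)² + (y + 26.9)² = 95.46²; (x − 49.5)² + (y − 36.0)² = 20.12²; (x + 38.1)² + (y − 5.2)² = 76.34².
Subtracting the BRK equation from the PFO and HLID equations removes the quadratic terms:
175.4 x + 125.8 y = 10271.20
0.2 x + 64.2 y = 2580.62
Solving the 2×2 system: x ≈ 29.8, y ≈ 40.1 km.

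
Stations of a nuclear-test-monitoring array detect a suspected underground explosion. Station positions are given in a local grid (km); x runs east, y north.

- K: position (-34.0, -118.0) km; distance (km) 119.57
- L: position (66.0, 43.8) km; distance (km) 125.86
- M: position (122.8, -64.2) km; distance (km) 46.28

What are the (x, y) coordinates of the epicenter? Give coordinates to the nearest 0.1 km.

Circle about each station: (x + 34.0)² + (y + 118.0)² = 119.57²; (x − 66.0)² + (y − 43.8)² = 125.86²; (x − 122.8)² + (y + 64.2)² = 46.28².
Subtracting pairs of circle equations eliminates x²+y² and gives linear equations (the radical axes):
200.0 x + 323.6 y = -10349.31
313.6 x + 107.6 y = 16276.63
Solving the 2×2 system: x ≈ 79.8, y ≈ -81.3 km.
Check against K (with the unrounded x, y): √((x + 34.0)²+(y + 118.0)²) = 119.57 ≈ 119.57 km. ✓

x ≈ 79.8 km, y ≈ -81.3 km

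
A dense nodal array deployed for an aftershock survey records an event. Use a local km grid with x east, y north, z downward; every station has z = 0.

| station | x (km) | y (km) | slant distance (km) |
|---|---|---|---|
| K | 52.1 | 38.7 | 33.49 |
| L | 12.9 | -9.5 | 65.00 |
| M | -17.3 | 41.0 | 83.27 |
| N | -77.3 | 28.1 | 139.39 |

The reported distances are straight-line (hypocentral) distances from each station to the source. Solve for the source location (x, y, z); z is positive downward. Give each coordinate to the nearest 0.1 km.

(58.8, 25.4, 30.0)

Each station gives a sphere (x−x_i)² + (y−y_i)² + z² = d_i² (stations at z=0).
Subtracting the K sphere from L and M: z² cancels, leaving linear equations in x and y:
-78.4 x − 96.4 y = -7058.86
-138.8 x + 4.6 y = -8044.12
Solving: x ≈ 58.797, y ≈ 25.407 km (keep extra digits for the depth step; rounded: 58.8, 25.4).
Then from the K sphere: z² = 33.49² − (x − 52.1)² − (y − 38.7)² with x = 58.797, y = 25.407, so z ≈ 30.000 ≈ 30.0 km.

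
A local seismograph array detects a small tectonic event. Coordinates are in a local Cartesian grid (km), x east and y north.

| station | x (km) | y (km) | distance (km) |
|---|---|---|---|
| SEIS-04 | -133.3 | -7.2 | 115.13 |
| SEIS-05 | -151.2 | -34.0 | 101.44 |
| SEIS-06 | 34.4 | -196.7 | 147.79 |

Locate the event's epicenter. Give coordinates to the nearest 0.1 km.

Circle about each station: (x + 133.3)² + (y + 7.2)² = 115.13²; (x + 151.2)² + (y + 34.0)² = 101.44²; (x − 34.4)² + (y + 196.7)² = 147.79².
Subtracting the SEIS-04 equation from the SEIS-05 and SEIS-06 equations removes the quadratic terms:
-35.8 x − 53.6 y = 9161.55
335.4 x − 379.0 y = 13466.55
Solving the 2×2 system: x ≈ -87.2, y ≈ -112.7 km.

(-87.2, -112.7)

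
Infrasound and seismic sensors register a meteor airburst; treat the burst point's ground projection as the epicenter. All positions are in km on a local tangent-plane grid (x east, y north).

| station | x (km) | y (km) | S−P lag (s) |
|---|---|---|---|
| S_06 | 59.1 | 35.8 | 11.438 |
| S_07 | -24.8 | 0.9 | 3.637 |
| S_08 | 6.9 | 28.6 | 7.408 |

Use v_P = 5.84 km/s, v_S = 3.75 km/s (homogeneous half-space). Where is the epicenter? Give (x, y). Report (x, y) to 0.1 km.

Distance from S−P lag: d = Δt · v_P v_S / (v_P − v_S) = Δt · (5.84·3.75)/(5.84−3.75) ≈ 10.4785·Δt.
So d_S_06 = 119.85, d_S_07 = 38.11, d_S_08 = 77.62 km.
Circle about each station: (x − 59.1)² + (y − 35.8)² = 119.85²; (x + 24.8)² + (y − 0.9)² = 38.11²; (x − 6.9)² + (y − 28.6)² = 77.62².
Subtracting the S_06 equation from the S_07 and S_08 equations removes the quadratic terms:
-167.8 x − 69.8 y = 8753.05
-104.4 x − 14.4 y = 4430.28
Solving the 2×2 system: x ≈ -37.6, y ≈ -35.0 km.

x ≈ -37.6 km, y ≈ -35.0 km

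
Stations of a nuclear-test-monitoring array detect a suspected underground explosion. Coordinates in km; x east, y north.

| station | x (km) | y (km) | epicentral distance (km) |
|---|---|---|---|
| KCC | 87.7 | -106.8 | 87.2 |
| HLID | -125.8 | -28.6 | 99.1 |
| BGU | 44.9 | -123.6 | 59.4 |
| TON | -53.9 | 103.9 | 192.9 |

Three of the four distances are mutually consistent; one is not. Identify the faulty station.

HLID

Solve using three stations at a time. Using KCC, BGU, TON (subtract circle equations pairwise → linear system) gives (x, y) ≈ (4.8, -79.8).
Distances from that point to each station vs reported:
  KCC: calculated 87.2 vs reported 87.2 → residual 0.0 km
  HLID: calculated 140.3 vs reported 99.1 → residual 41.2 km
  BGU: calculated 59.4 vs reported 59.4 → residual 0.0 km
  TON: calculated 192.9 vs reported 192.9 → residual 0.0 km
KCC, BGU, TON are mutually consistent (residuals ≈ 0); HLID is off by 41.2 km.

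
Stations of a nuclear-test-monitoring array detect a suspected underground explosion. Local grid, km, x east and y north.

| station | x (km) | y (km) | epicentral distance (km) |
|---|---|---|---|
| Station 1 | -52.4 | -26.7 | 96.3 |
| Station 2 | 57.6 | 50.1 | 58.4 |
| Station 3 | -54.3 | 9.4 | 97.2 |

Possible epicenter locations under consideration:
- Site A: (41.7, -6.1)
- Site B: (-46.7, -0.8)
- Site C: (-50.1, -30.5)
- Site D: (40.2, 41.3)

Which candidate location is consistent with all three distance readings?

For each candidate, compare |candidate − station| to the reported distance:
Site A: residuals Station 1 0.0, Station 2 0.0, Station 3 0.0 → max 0.0 km
Site B: residuals Station 1 69.8, Station 2 57.7, Station 3 84.5 → max 84.5 km
Site C: residuals Station 1 91.9, Station 2 76.1, Station 3 57.1 → max 91.9 km
Site D: residuals Station 1 18.6, Station 2 38.9, Station 3 2.5 → max 38.9 km
Only Site A has all residuals ≈ 0.

Site A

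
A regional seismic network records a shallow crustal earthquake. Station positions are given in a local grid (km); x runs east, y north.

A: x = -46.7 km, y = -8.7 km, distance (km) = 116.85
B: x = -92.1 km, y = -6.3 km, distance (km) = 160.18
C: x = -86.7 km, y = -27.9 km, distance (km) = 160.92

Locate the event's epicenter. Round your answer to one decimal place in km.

Circle about each station: (x + 46.7)² + (y + 8.7)² = 116.85²; (x + 92.1)² + (y + 6.3)² = 160.18²; (x + 86.7)² + (y + 27.9)² = 160.92².
Subtracting the A equation from the B and C equations removes the quadratic terms:
-90.8 x + 4.8 y = -5738.19
-80.0 x − 38.4 y = -6202.60
Solving the 2×2 system: x ≈ 64.6, y ≈ 26.9 km.

64.6 km east, 26.9 km north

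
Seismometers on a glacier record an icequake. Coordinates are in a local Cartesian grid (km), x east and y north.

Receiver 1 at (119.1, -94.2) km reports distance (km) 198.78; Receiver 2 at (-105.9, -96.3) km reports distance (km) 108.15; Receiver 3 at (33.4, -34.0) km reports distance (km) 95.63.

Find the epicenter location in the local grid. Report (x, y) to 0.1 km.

(-56.1, -0.3)

Circle about each station: (x − 119.1)² + (y + 94.2)² = 198.78²; (x + 105.9)² + (y + 96.3)² = 108.15²; (x − 33.4)² + (y + 34.0)² = 95.63².
Subtracting the Receiver 1 equation from the Receiver 2 and Receiver 3 equations removes the quadratic terms:
-450.0 x − 4.2 y = 25247.12
-171.4 x + 120.4 y = 9581.50
Solving the 2×2 system: x ≈ -56.1, y ≈ -0.3 km.
Check against Receiver 1 (with the unrounded x, y): √((x − 119.1)²+(y + 94.2)²) = 198.79 ≈ 198.78 km. ✓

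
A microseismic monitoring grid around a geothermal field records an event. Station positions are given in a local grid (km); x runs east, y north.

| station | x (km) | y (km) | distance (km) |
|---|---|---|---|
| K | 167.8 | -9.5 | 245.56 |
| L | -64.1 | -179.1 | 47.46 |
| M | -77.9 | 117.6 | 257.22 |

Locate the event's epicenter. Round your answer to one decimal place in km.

Circle about each station: (x − 167.8)² + (y + 9.5)² = 245.56²; (x + 64.1)² + (y + 179.1)² = 47.46²; (x + 77.9)² + (y − 117.6)² = 257.22².
Subtracting pairs of circle equations eliminates x²+y² and gives linear equations (the radical axes):
-463.8 x − 339.2 y = 65985.79
-491.4 x + 254.2 y = -14211.33
Solving the 2×2 system: x ≈ -42.0, y ≈ -137.1 km.

-42.0 km east, -137.1 km north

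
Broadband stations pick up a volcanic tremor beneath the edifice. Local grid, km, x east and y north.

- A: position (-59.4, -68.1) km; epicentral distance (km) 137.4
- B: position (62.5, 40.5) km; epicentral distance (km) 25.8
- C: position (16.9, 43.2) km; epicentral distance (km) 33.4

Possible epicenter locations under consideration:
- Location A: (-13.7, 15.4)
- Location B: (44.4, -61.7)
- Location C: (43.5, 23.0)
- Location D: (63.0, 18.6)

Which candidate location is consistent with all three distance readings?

For each candidate, compare |candidate − station| to the reported distance:
Location A: residuals A 42.2, B 54.4, C 7.9 → max 54.4 km
Location B: residuals A 33.4, B 78.0, C 75.0 → max 78.0 km
Location C: residuals A 0.0, B 0.0, C 0.0 → max 0.0 km
Location D: residuals A 12.6, B 3.9, C 18.9 → max 18.9 km
Only Location C has all residuals ≈ 0.

Location C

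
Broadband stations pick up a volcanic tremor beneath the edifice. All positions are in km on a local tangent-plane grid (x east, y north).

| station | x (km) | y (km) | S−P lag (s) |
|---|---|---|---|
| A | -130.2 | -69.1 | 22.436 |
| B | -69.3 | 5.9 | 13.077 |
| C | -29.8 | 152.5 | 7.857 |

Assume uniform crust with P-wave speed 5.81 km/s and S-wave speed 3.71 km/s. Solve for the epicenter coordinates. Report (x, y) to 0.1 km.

29.0 km east, 97.3 km north

Distance from S−P lag: d = Δt · v_P v_S / (v_P − v_S) = Δt · (5.81·3.71)/(5.81−3.71) ≈ 10.2643·Δt.
So d_A = 230.29, d_B = 134.23, d_C = 80.65 km.
Circle about each station: (x + 130.2)² + (y + 69.1)² = 230.29²; (x + 69.3)² + (y − 5.9)² = 134.23²; (x + 29.8)² + (y − 152.5)² = 80.65².
Subtracting the A equation from the B and C equations removes the quadratic terms:
121.8 x + 150.0 y = 18126.24
200.8 x + 443.2 y = 48946.50
Solving the 2×2 system: x ≈ 29.0, y ≈ 97.3 km.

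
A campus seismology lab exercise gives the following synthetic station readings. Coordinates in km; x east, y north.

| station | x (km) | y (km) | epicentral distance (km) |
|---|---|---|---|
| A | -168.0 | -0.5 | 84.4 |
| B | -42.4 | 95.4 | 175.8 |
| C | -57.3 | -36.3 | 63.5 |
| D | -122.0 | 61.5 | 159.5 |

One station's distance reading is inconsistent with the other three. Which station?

D

Solve using three stations at a time. Using A, B, C (subtract circle equations pairwise → linear system) gives (x, y) ≈ (-113.8, -65.2).
Distances from that point to each station vs reported:
  A: calculated 84.4 vs reported 84.4 → residual 0.0 km
  B: calculated 175.8 vs reported 175.8 → residual 0.0 km
  C: calculated 63.5 vs reported 63.5 → residual 0.0 km
  D: calculated 127.0 vs reported 159.5 → residual 32.5 km
A, B, C are mutually consistent (residuals ≈ 0); D is off by 32.5 km.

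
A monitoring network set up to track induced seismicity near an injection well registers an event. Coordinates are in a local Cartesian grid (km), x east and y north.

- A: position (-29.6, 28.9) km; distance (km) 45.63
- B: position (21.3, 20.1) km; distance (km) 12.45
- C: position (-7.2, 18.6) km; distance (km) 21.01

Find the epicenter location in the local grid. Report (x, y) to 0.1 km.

Circle about each station: (x + 29.6)² + (y − 28.9)² = 45.63²; (x − 21.3)² + (y − 20.1)² = 12.45²; (x + 7.2)² + (y − 18.6)² = 21.01².
Subtracting pairs of circle equations eliminates x²+y² and gives linear equations (the radical axes):
101.8 x − 17.6 y = 1073.42
44.8 x − 20.6 y = 327.11
Solving the 2×2 system: x ≈ 12.5, y ≈ 11.3 km.

(12.5, 11.3)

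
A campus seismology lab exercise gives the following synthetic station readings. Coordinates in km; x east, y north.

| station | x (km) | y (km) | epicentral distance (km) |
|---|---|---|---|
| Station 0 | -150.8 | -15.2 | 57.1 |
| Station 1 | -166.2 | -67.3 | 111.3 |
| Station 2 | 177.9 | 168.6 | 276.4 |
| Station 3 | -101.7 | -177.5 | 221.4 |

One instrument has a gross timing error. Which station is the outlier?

Station 2

Solve using three stations at a time. Using Station 0, Station 1, Station 3 (subtract circle equations pairwise → linear system) gives (x, y) ≈ (-139.3, 40.7).
Distances from that point to each station vs reported:
  Station 0: calculated 57.0 vs reported 57.1 → residual 0.1 km
  Station 1: calculated 111.3 vs reported 111.3 → residual 0.0 km
  Station 2: calculated 342.0 vs reported 276.4 → residual 65.6 km
  Station 3: calculated 221.4 vs reported 221.4 → residual 0.0 km
Station 0, Station 1, Station 3 are mutually consistent (residuals ≈ 0); Station 2 is off by 65.6 km.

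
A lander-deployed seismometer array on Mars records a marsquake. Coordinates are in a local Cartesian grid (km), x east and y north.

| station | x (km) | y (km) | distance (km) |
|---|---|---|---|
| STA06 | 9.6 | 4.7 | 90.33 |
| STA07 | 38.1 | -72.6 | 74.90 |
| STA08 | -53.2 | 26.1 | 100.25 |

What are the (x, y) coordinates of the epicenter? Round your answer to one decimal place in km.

(-36.8, -72.8)

Circle about each station: (x − 9.6)² + (y − 4.7)² = 90.33²; (x − 38.1)² + (y + 72.6)² = 74.90²; (x + 53.2)² + (y − 26.1)² = 100.25².
Subtracting the STA06 equation from the STA07 and STA08 equations removes the quadratic terms:
57.0 x − 154.6 y = 9157.62
-125.6 x + 42.8 y = 1506.65
Solving the 2×2 system: x ≈ -36.8, y ≈ -72.8 km.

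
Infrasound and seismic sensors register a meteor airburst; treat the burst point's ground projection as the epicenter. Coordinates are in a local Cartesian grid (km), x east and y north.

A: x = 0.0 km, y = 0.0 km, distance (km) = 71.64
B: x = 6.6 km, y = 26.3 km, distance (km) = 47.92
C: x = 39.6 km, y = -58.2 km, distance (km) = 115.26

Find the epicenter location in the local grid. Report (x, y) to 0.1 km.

43.4 km east, 57.0 km north

Circle about each station: x² + y² = 71.64²; (x − 6.6)² + (y − 26.3)² = 47.92²; (x − 39.6)² + (y + 58.2)² = 115.26².
Subtracting the A equation from the B and C equations removes the quadratic terms:
13.2 x + 52.6 y = 3571.21
79.2 x − 116.4 y = -3197.18
Solving the 2×2 system: x ≈ 43.4, y ≈ 57.0 km.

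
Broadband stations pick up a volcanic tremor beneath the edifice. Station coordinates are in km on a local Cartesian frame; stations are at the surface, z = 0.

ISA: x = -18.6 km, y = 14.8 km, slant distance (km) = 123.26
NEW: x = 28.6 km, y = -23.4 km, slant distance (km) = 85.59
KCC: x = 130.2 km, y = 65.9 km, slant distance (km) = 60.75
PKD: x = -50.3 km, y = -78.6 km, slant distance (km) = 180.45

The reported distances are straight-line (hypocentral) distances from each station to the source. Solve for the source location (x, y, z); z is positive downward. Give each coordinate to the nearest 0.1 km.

Each station gives a sphere (x−x_i)² + (y−y_i)² + z² = d_i² (stations at z=0).
Subtracting the ISA sphere from NEW and KCC: z² cancels, leaving linear equations in x and y:
94.4 x − 76.4 y = 8667.90
297.6 x + 102.2 y = 32232.32
Solving: x ≈ 103.396, y ≈ 14.302 km (keep extra digits for the depth step; rounded: 103.4, 14.3).
Then from the ISA sphere: z² = 123.26² − (x + 18.6)² − (y − 14.8)² with x = 103.396, y = 14.302, so z ≈ 17.600 ≈ 17.6 km.

(103.4, 14.3, 17.6)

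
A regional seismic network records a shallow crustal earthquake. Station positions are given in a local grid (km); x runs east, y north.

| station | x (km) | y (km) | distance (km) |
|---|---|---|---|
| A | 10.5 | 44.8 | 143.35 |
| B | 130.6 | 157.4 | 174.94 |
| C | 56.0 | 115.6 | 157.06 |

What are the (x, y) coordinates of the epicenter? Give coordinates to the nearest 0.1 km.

(139.7, -17.3)

Circle about each station: (x − 10.5)² + (y − 44.8)² = 143.35²; (x − 130.6)² + (y − 157.4)² = 174.94²; (x − 56.0)² + (y − 115.6)² = 157.06².
Subtracting pairs of circle equations eliminates x²+y² and gives linear equations (the radical axes):
240.2 x + 225.2 y = 29659.05
91.0 x + 141.6 y = 10263.45
Solving the 2×2 system: x ≈ 139.7, y ≈ -17.3 km.
Check against A (with the unrounded x, y): √((x − 10.5)²+(y − 44.8)²) = 143.33 ≈ 143.35 km. ✓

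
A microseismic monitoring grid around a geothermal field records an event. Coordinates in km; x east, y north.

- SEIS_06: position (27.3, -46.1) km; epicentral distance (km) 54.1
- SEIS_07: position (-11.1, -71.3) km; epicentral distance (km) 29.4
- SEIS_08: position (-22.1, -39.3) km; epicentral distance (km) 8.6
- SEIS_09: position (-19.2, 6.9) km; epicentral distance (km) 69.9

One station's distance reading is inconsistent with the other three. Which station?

SEIS_09

Solve using three stations at a time. Using SEIS_06, SEIS_07, SEIS_08 (subtract circle equations pairwise → linear system) gives (x, y) ≈ (-26.8, -46.5).
Distances from that point to each station vs reported:
  SEIS_06: calculated 54.1 vs reported 54.1 → residual 0.0 km
  SEIS_07: calculated 29.4 vs reported 29.4 → residual 0.0 km
  SEIS_08: calculated 8.6 vs reported 8.6 → residual 0.0 km
  SEIS_09: calculated 53.9 vs reported 69.9 → residual 16.0 km
SEIS_06, SEIS_07, SEIS_08 are mutually consistent (residuals ≈ 0); SEIS_09 is off by 16.0 km.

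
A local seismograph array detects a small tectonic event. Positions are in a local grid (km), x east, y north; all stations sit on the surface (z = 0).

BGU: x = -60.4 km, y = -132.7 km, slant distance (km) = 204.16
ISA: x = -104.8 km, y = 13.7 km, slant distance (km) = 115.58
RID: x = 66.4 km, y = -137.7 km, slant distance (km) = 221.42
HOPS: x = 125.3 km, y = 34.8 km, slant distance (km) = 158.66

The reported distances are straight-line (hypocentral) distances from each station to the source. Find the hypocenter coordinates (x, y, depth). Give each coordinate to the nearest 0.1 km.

x ≈ -18.4 km, y ≈ 56.7 km, depth ≈ 63.6 km

Each station gives a sphere (x−x_i)² + (y−y_i)² + z² = d_i² (stations at z=0).
Subtracting the BGU sphere from ISA and RID: z² cancels, leaving linear equations in x and y:
-88.8 x + 292.8 y = 18235.85
253.6 x − 10.0 y = -5232.71
Solving: x ≈ -18.398, y ≈ 56.701 km (keep extra digits for the depth step; rounded: -18.4, 56.7).
Then from the BGU sphere: z² = 204.16² − (x + 60.4)² − (y + 132.7)² with x = -18.398, y = 56.701, so z ≈ 63.596 ≈ 63.6 km.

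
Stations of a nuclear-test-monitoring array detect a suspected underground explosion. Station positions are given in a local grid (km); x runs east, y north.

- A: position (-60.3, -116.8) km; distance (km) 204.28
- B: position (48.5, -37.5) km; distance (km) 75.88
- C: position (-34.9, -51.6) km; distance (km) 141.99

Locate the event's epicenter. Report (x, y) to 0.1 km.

Circle about each station: (x + 60.3)² + (y + 116.8)² = 204.28²; (x − 48.5)² + (y + 37.5)² = 75.88²; (x + 34.9)² + (y + 51.6)² = 141.99².
Subtracting the A equation from the B and C equations removes the quadratic terms:
217.6 x + 158.6 y = 22452.71
50.8 x + 130.4 y = 8171.40
Solving the 2×2 system: x ≈ 80.3, y ≈ 31.4 km.

(80.3, 31.4)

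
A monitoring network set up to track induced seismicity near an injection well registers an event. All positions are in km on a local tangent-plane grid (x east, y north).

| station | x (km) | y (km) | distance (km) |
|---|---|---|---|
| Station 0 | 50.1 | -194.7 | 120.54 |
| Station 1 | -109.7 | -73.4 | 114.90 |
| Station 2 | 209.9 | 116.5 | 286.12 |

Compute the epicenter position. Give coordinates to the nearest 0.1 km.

4.8 km east, -83.0 km north

Circle about each station: (x − 50.1)² + (y + 194.7)² = 120.54²; (x + 109.7)² + (y + 73.4)² = 114.90²; (x − 209.9)² + (y − 116.5)² = 286.12².
Subtracting pairs of circle equations eliminates x²+y² and gives linear equations (the radical axes):
-319.6 x + 242.6 y = -21668.57
319.6 x + 622.4 y = -50122.60
Solving the 2×2 system: x ≈ 4.8, y ≈ -83.0 km.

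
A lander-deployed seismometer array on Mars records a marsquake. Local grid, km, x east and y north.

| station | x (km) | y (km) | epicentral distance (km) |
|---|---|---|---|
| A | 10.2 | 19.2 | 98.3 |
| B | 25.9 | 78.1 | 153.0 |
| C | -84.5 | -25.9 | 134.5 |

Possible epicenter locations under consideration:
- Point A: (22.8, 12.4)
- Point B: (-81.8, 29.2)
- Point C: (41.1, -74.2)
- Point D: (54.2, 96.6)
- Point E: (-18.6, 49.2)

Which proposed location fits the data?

Point C

For each candidate, compare |candidate − station| to the reported distance:
Point A: residuals A 84.0, B 87.2, C 20.6 → max 87.2 km
Point B: residuals A 5.8, B 34.7, C 79.3 → max 79.3 km
Point C: residuals A 0.1, B 0.1, C 0.1 → max 0.1 km
Point D: residuals A 9.3, B 119.2, C 50.6 → max 119.2 km
Point E: residuals A 56.7, B 99.9, C 34.6 → max 99.9 km
Only Point C has all residuals ≈ 0.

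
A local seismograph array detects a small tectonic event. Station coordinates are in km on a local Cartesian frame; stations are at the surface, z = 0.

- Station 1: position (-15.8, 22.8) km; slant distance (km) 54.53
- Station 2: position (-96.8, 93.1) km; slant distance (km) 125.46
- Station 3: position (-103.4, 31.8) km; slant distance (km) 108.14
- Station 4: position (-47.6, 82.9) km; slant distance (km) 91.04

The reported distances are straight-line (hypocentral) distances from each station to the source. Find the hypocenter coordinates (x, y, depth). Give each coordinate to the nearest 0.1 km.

Each station gives a sphere (x−x_i)² + (y−y_i)² + z² = d_i² (stations at z=0).
Subtracting the Station 1 sphere from Station 2 and Station 3: z² cancels, leaving linear equations in x and y:
-162.0 x + 140.6 y = 4501.68
-175.2 x + 18.0 y = 2212.58
Solving: x ≈ -10.593, y ≈ 19.812 km (keep extra digits for the depth step; rounded: -10.6, 19.8).
Then from the Station 1 sphere: z² = 54.53² − (x + 15.8)² − (y − 22.8)² with x = -10.593, y = 19.812, so z ≈ 54.199 ≈ 54.2 km.
Check against Station 4 (with the unrounded solution): distance 91.03 ≈ 91.04 km. ✓

x ≈ -10.6 km, y ≈ 19.8 km, depth ≈ 54.2 km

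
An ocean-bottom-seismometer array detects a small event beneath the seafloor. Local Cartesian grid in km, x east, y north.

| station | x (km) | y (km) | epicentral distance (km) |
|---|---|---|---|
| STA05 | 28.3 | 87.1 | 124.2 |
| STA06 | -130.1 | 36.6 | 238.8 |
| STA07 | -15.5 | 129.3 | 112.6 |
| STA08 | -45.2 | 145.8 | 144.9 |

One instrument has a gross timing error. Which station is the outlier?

Solve using three stations at a time. Using STA06, STA07, STA08 (subtract circle equations pairwise → linear system) gives (x, y) ≈ (96.2, 113.3).
Distances from that point to each station vs reported:
  STA05: calculated 72.7 vs reported 124.2 → residual 51.5 km
  STA06: calculated 238.9 vs reported 238.8 → residual 0.1 km
  STA07: calculated 112.8 vs reported 112.6 → residual 0.2 km
  STA08: calculated 145.1 vs reported 144.9 → residual 0.2 km
STA06, STA07, STA08 are mutually consistent (residuals ≈ 0); STA05 is off by 51.5 km.

STA05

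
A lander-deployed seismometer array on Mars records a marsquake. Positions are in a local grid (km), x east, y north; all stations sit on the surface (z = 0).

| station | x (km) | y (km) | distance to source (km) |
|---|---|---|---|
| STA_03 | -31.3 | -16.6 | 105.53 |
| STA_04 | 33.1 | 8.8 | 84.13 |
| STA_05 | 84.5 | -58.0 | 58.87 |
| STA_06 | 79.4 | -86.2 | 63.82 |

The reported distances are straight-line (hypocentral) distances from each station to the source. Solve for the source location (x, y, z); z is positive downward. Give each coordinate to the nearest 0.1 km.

Each station gives a sphere (x−x_i)² + (y−y_i)² + z² = d_i² (stations at z=0).
Subtracting the STA_03 sphere from STA_04 and STA_05: z² cancels, leaving linear equations in x and y:
128.8 x + 50.8 y = 3976.52
231.6 x − 82.8 y = 16919.90
Solving: x ≈ 53.000, y ≈ -56.100 km (keep extra digits for the depth step; rounded: 53.0, -56.1).
Then from the STA_03 sphere: z² = 105.53² − (x + 31.3)² − (y + 16.6)² with x = 53.000, y = -56.100, so z ≈ 49.697 ≈ 49.7 km.
Check against STA_06 (with the unrounded solution): distance 63.82 ≈ 63.82 km. ✓

x ≈ 53.0 km, y ≈ -56.1 km, depth ≈ 49.7 km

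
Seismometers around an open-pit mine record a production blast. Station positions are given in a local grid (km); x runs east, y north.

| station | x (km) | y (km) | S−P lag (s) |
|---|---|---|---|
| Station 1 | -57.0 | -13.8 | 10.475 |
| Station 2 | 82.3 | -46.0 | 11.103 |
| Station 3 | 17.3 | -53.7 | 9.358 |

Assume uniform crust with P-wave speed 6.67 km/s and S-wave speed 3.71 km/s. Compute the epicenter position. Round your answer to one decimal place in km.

(21.8, 24.4)

Distance from S−P lag: d = Δt · v_P v_S / (v_P − v_S) = Δt · (6.67·3.71)/(6.67−3.71) ≈ 8.3600·Δt.
So d_Station 1 = 87.57, d_Station 2 = 92.82, d_Station 3 = 78.23 km.
Circle about each station: (x + 57.0)² + (y + 13.8)² = 87.57²; (x − 82.3)² + (y + 46.0)² = 92.82²; (x − 17.3)² + (y + 53.7)² = 78.23².
Subtracting pairs of circle equations eliminates x²+y² and gives linear equations (the radical axes):
278.6 x − 64.4 y = 4502.80
148.6 x − 79.8 y = 1292.11
Solving the 2×2 system: x ≈ 21.8, y ≈ 24.4 km.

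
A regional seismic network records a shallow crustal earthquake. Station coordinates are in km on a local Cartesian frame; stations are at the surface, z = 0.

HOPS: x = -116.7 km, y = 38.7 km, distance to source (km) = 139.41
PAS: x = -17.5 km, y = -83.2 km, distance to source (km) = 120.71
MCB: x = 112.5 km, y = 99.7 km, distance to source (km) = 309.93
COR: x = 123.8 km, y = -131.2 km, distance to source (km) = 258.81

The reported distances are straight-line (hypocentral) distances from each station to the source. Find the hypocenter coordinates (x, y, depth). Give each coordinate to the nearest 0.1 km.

Each station gives a sphere (x−x_i)² + (y−y_i)² + z² = d_i² (stations at z=0).
Subtracting the HOPS sphere from PAS and MCB: z² cancels, leaving linear equations in x and y:
198.4 x − 243.8 y = -3023.85
458.4 x + 122.0 y = -69141.70
Solving: x ≈ -126.694, y ≈ -90.698 km (keep extra digits for the depth step; rounded: -126.7, -90.7).
Then from the HOPS sphere: z² = 139.41² − (x + 116.7)² − (y − 38.7)² with x = -126.694, y = -90.698, so z ≈ 50.906 ≈ 50.9 km.

x ≈ -126.7 km, y ≈ -90.7 km, depth ≈ 50.9 km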